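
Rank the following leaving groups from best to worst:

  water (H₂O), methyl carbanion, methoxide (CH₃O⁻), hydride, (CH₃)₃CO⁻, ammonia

water (H₂O) > ammonia > methoxide (CH₃O⁻) > (CH₃)₃CO⁻ > hydride > methyl carbanion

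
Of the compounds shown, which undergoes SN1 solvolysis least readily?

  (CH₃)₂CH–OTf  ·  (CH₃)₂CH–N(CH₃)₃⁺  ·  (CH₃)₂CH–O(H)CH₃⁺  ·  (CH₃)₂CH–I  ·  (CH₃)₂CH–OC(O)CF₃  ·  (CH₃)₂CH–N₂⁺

The skeletons are identical, so relative rate is governed entirely by leaving-group ability.
Leaving-group ability tracks the stability of the departed species; conjugate-acid pKₐ is the usual yardstick (lower pKₐ → better LG).
(CH₃)₂CH–N₂⁺ loses N₂: no meaningful conjugate acid; N₂ departs as an exceptionally stable neutral molecule
(CH₃)₂CH–OTf loses OTf⁻: pKₐ(CF₃SO₃H (triflic acid)) ≈ -14
(CH₃)₂CH–I loses I⁻: pKₐ(HI) ≈ -10
(CH₃)₂CH–O(H)CH₃⁺ loses R'OH: pKₐ(R'OH₂⁺) ≈ -2.4
(CH₃)₂CH–OC(O)CF₃ loses CF₃COO⁻: pKₐ(CF₃COOH) ≈ 0.2
(CH₃)₂CH–N(CH₃)₃⁺ loses NR'₃: pKₐ(R'₃NH⁺) ≈ 10.7

(CH₃)₂CH–N(CH₃)₃⁺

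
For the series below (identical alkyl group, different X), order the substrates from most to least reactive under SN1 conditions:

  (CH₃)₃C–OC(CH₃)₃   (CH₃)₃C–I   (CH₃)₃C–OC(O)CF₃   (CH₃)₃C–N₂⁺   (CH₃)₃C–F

With the same alkyl group throughout, only the leaving group differentiates the rates.
Rank by basicity of the departing species: weakest base leaves most easily.
(CH₃)₃C–N₂⁺ loses N₂: no meaningful conjugate acid; N₂ departs as an exceptionally stable neutral molecule
(CH₃)₃C–I loses I⁻: pKₐ(HI) ≈ -10
(CH₃)₃C–OC(O)CF₃ loses CF₃COO⁻: pKₐ(CF₃COOH) ≈ 0.2
(CH₃)₃C–F loses F⁻: pKₐ(HF) ≈ 3.2
(CH₃)₃C–OC(CH₃)₃ loses (CH₃)₃CO⁻: pKₐ(t-BuOH) ≈ 18

(CH₃)₃C–N₂⁺ > (CH₃)₃C–I > (CH₃)₃C–OC(O)CF₃ > (CH₃)₃C–F > (CH₃)₃C–OC(CH₃)₃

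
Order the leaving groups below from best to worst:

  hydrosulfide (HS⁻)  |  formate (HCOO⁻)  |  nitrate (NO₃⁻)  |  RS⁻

nitrate (NO₃⁻) > formate (HCOO⁻) > hydrosulfide (HS⁻) > RS⁻

Rank by basicity of the departing species: weakest base leaves most easily.
nitrate (NO₃⁻): pKₐ(HNO₃) ≈ -1.3
formate (HCOO⁻): pKₐ(HCOOH) ≈ 3.8
hydrosulfide (HS⁻): pKₐ(H₂S) ≈ 7
RS⁻: pKₐ(RSH (a thiol)) ≈ 10.5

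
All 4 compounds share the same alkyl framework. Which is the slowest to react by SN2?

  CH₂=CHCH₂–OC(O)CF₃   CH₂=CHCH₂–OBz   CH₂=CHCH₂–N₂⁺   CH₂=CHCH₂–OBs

CH₂=CHCH₂–OBz

Identical carbon frameworks mean the comparison reduces to leaving-group quality.
Rank by basicity of the departing species: weakest base leaves most easily.
CH₂=CHCH₂–N₂⁺ loses N₂: no meaningful conjugate acid; N₂ departs as an exceptionally stable neutral molecule
CH₂=CHCH₂–OBs loses OBs⁻: pKₐ(p-BrC₆H₄SO₃H) ≈ -2.8
CH₂=CHCH₂–OC(O)CF₃ loses CF₃COO⁻: pKₐ(CF₃COOH) ≈ 0.2
CH₂=CHCH₂–OBz loses PhCOO⁻: pKₐ(C₆H₅COOH) ≈ 4.2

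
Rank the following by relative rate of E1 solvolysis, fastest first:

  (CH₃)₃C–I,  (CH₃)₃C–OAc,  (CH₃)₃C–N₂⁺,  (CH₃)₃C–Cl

Same R in every case — rank the leaving groups.
Rank by basicity of the departing species: weakest base leaves most easily.
(CH₃)₃C–N₂⁺ loses N₂: no meaningful conjugate acid; N₂ departs as an exceptionally stable neutral molecule
(CH₃)₃C–I loses I⁻: pKₐ(HI) ≈ -10
(CH₃)₃C–Cl loses Cl⁻: pKₐ(HCl) ≈ -7
(CH₃)₃C–OAc loses AcO⁻: pKₐ(CH₃COOH) ≈ 4.8

(CH₃)₃C–N₂⁺ > (CH₃)₃C–I > (CH₃)₃C–Cl > (CH₃)₃C–OAc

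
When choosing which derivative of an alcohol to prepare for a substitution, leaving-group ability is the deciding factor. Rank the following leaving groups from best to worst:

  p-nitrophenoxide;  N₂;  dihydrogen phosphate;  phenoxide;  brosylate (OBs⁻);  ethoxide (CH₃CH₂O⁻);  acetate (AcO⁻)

N₂ > brosylate (OBs⁻) > dihydrogen phosphate > acetate (AcO⁻) > p-nitrophenoxide > phenoxide > ethoxide (CH₃CH₂O⁻)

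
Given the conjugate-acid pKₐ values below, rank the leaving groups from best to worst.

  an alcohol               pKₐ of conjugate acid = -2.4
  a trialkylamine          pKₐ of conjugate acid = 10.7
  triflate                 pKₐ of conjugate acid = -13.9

Lower conjugate-acid pKₐ ⇒ weaker base ⇒ better leaving group.
Sorting by the given values: triflate (-13.9), an alcohol (-2.4), a trialkylamine (10.7).

triflate > an alcohol > a trialkylamine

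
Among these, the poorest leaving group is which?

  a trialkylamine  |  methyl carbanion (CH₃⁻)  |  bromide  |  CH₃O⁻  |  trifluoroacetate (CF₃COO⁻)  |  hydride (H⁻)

A good leaving group is a weak base: the lower the pKₐ of its conjugate acid, the more readily it departs.
bromide: pKₐ(HBr) ≈ -9
trifluoroacetate (CF₃COO⁻): pKₐ(CF₃COOH) ≈ 0.2
a trialkylamine: pKₐ(R'₃NH⁺) ≈ 10.7
CH₃O⁻: pKₐ(CH₃OH) ≈ 15.5
hydride (H⁻): pKₐ(H₂) ≈ 36
methyl carbanion (CH₃⁻): pKₐ(CH₄) ≈ 48

methyl carbanion (CH₃⁻)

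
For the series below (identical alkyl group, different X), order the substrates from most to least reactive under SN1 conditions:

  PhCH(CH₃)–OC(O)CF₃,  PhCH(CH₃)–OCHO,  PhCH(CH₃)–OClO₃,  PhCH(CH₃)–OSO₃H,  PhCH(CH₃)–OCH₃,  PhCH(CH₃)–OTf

With the same alkyl group throughout, only the leaving group differentiates the rates.
Leaving-group ability tracks the stability of the departed species; conjugate-acid pKₐ is the usual yardstick (lower pKₐ → better LG).
PhCH(CH₃)–OTf loses OTf⁻: pKₐ(CF₃SO₃H (triflic acid)) ≈ -14
PhCH(CH₃)–OClO₃ loses ClO₄⁻: pKₐ(HClO₄) ≈ -10
PhCH(CH₃)–OSO₃H loses HSO₄⁻: pKₐ(H₂SO₄) ≈ -3
PhCH(CH₃)–OC(O)CF₃ loses CF₃COO⁻: pKₐ(CF₃COOH) ≈ 0.2
PhCH(CH₃)–OCHO loses HCOO⁻: pKₐ(HCOOH) ≈ 3.8
PhCH(CH₃)–OCH₃ loses CH₃O⁻: pKₐ(CH₃OH) ≈ 15.5

PhCH(CH₃)–OTf > PhCH(CH₃)–OClO₃ > PhCH(CH₃)–OSO₃H > PhCH(CH₃)–OC(O)CF₃ > PhCH(CH₃)–OCHO > PhCH(CH₃)–OCH₃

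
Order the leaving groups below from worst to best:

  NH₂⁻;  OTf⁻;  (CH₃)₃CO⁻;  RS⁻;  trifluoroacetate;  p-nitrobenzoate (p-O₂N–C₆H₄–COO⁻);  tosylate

NH₂⁻ < (CH₃)₃CO⁻ < RS⁻ < p-nitrobenzoate (p-O₂N–C₆H₄–COO⁻) < trifluoroacetate < tosylate < OTf⁻

A good leaving group is a weak base: the lower the pKₐ of its conjugate acid, the more readily it departs.
OTf⁻: pKₐ(CF₃SO₃H (triflic acid)) ≈ -14 — charge spread over three oxygens and a CF₃ group; the premier leaving group in synthesis
tosylate: pKₐ(p-CH₃C₆H₄SO₃H (TsOH)) ≈ -2.8
trifluoroacetate: pKₐ(CF₃COOH) ≈ 0.2 — strongly electron-withdrawing CF₃ stabilises the carboxylate
p-nitrobenzoate (p-O₂N–C₆H₄–COO⁻): pKₐ(p-nitrobenzoic acid) ≈ 3.4
RS⁻: pKₐ(RSH (a thiol)) ≈ 10.5 — moderately basic; rarely leaves without activation
(CH₃)₃CO⁻: pKₐ(t-BuOH) ≈ 18 — bulky, strongly basic alkoxide
NH₂⁻: pKₐ(NH₃) ≈ 38 — extremely strong base; never a leaving group
The question asks for worst first, so the sequence is read in increasing leaving-group ability.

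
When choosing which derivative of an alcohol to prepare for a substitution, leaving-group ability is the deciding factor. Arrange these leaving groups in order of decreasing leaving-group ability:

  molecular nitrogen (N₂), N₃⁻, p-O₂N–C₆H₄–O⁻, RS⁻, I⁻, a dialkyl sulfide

molecular nitrogen (N₂) > I⁻ > a dialkyl sulfide > N₃⁻ > p-O₂N–C₆H₄–O⁻ > RS⁻

Rank by basicity of the departing species: weakest base leaves most easily.
molecular nitrogen (N₂): no meaningful conjugate acid; N₂ departs as an exceptionally stable neutral molecule
I⁻: pKₐ(HI) ≈ -10
a dialkyl sulfide: pKₐ(R'₂SH⁺) ≈ -7
N₃⁻: pKₐ(HN₃) ≈ 4.7
p-O₂N–C₆H₄–O⁻: pKₐ(p-nitrophenol) ≈ 7.2
RS⁻: pKₐ(RSH (a thiol)) ≈ 10.5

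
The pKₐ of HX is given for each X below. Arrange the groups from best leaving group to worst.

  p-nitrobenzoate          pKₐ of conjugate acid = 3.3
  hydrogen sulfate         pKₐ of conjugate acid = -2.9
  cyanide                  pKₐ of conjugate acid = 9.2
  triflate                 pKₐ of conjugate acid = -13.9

triflate > hydrogen sulfate > p-nitrobenzoate > cyanide

Lower conjugate-acid pKₐ ⇒ weaker base ⇒ better leaving group.
Sorting by the given values: triflate (-13.9), hydrogen sulfate (-2.9), p-nitrobenzoate (3.3), cyanide (9.2).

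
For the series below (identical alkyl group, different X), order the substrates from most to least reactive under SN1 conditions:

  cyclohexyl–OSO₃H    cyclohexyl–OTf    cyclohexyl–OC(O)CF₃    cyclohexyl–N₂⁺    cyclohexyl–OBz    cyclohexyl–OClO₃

The skeletons are identical, so relative rate is governed entirely by leaving-group ability.
Rank by basicity of the departing species: weakest base leaves most easily.
cyclohexyl–N₂⁺ loses N₂: no meaningful conjugate acid; N₂ departs as an exceptionally stable neutral molecule
cyclohexyl–OTf loses OTf⁻: pKₐ(CF₃SO₃H (triflic acid)) ≈ -14
cyclohexyl–OClO₃ loses ClO₄⁻: pKₐ(HClO₄) ≈ -10
cyclohexyl–OSO₃H loses HSO₄⁻: pKₐ(H₂SO₄) ≈ -3
cyclohexyl–OC(O)CF₃ loses CF₃COO⁻: pKₐ(CF₃COOH) ≈ 0.2
cyclohexyl–OBz loses PhCOO⁻: pKₐ(C₆H₅COOH) ≈ 4.2

cyclohexyl–N₂⁺ > cyclohexyl–OTf > cyclohexyl–OClO₃ > cyclohexyl–OSO₃H > cyclohexyl–OC(O)CF₃ > cyclohexyl–OBz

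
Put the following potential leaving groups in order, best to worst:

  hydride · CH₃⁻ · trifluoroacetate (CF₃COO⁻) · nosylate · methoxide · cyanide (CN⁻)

nosylate > trifluoroacetate (CF₃COO⁻) > cyanide (CN⁻) > methoxide > hydride > CH₃⁻

Rank by basicity of the departing species: weakest base leaves most easily.
nosylate: pKₐ(p-O₂NC₆H₄SO₃H) ≈ -3.5
trifluoroacetate (CF₃COO⁻): pKₐ(CF₃COOH) ≈ 0.2 — strongly electron-withdrawing CF₃ stabilises the carboxylate
cyanide (CN⁻): pKₐ(HCN) ≈ 9.2 — sp carbon stabilises the charge somewhat, but still a poor LG
methoxide: pKₐ(CH₃OH) ≈ 15.5
hydride: pKₐ(H₂) ≈ 36 — extremely strong base; leaves only in special hydride-transfer contexts
CH₃⁻: pKₐ(CH₄) ≈ 48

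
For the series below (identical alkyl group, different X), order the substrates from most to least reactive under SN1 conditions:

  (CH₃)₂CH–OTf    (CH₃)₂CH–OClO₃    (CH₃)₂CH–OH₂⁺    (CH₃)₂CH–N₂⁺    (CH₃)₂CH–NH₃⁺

Same R in every case — rank the leaving groups.
Rank by basicity of the departing species: weakest base leaves most easily.
(CH₃)₂CH–N₂⁺ loses N₂: no meaningful conjugate acid; N₂ departs as an exceptionally stable neutral molecule
(CH₃)₂CH–OTf loses OTf⁻: pKₐ(CF₃SO₃H (triflic acid)) ≈ -14
(CH₃)₂CH–OClO₃ loses ClO₄⁻: pKₐ(HClO₄) ≈ -10
(CH₃)₂CH–OH₂⁺ loses H₂O: pKₐ(H₃O⁺) ≈ -1.7
(CH₃)₂CH–NH₃⁺ loses NH₃: pKₐ(NH₄⁺) ≈ 9.2

(CH₃)₂CH–N₂⁺ > (CH₃)₂CH–OTf > (CH₃)₂CH–OClO₃ > (CH₃)₂CH–OH₂⁺ > (CH₃)₂CH–NH₃⁺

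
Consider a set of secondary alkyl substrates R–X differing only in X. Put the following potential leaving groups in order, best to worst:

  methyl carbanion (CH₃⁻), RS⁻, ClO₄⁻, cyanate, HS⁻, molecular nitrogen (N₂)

molecular nitrogen (N₂) > ClO₄⁻ > cyanate > HS⁻ > RS⁻ > methyl carbanion (CH₃⁻)

The more stable X⁻ (or X) is on its own — i.e. the weaker a base it is — the better a leaving group it makes.
molecular nitrogen (N₂): no meaningful conjugate acid; N₂ departs as an exceptionally stable neutral molecule
ClO₄⁻: pKₐ(HClO₄) ≈ -10
cyanate: pKₐ(HOCN) ≈ 3.5 — resonance between N and O
HS⁻: pKₐ(H₂S) ≈ 7
RS⁻: pKₐ(RSH (a thiol)) ≈ 10.5
methyl carbanion (CH₃⁻): pKₐ(CH₄) ≈ 48 — unstabilised carbanion; the worst conceivable leaving group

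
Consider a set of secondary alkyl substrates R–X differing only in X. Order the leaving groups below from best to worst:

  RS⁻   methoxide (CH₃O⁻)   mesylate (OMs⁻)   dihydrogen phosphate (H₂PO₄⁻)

mesylate (OMs⁻) > dihydrogen phosphate (H₂PO₄⁻) > RS⁻ > methoxide (CH₃O⁻)

A good leaving group is a weak base: the lower the pKₐ of its conjugate acid, the more readily it departs.
mesylate (OMs⁻): pKₐ(CH₃SO₃H (MsOH)) ≈ -1.9
dihydrogen phosphate (H₂PO₄⁻): pKₐ(H₃PO₄) ≈ 2.1
RS⁻: pKₐ(RSH (a thiol)) ≈ 10.5
methoxide (CH₃O⁻): pKₐ(CH₃OH) ≈ 15.5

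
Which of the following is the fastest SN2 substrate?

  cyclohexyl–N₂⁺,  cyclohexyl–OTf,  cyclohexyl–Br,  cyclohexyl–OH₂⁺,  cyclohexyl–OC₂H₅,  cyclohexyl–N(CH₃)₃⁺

cyclohexyl–N₂⁺

The skeletons are identical, so relative rate is governed entirely by leaving-group ability.
Rank by basicity of the departing species: weakest base leaves most easily.
cyclohexyl–N₂⁺ loses N₂: no meaningful conjugate acid; N₂ departs as an exceptionally stable neutral molecule
cyclohexyl–OTf loses OTf⁻: pKₐ(CF₃SO₃H (triflic acid)) ≈ -14
cyclohexyl–Br loses Br⁻: pKₐ(HBr) ≈ -9
cyclohexyl–OH₂⁺ loses H₂O: pKₐ(H₃O⁺) ≈ -1.7
cyclohexyl–N(CH₃)₃⁺ loses NR'₃: pKₐ(R'₃NH⁺) ≈ 10.7
cyclohexyl–OC₂H₅ loses CH₃CH₂O⁻: pKₐ(CH₃CH₂OH) ≈ 16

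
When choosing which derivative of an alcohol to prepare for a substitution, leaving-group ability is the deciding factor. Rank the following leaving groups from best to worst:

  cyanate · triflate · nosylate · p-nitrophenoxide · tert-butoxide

triflate > nosylate > cyanate > p-nitrophenoxide > tert-butoxide

A good leaving group is a weak base: the lower the pKₐ of its conjugate acid, the more readily it departs.
triflate: pKₐ(CF₃SO₃H (triflic acid)) ≈ -14 — charge spread over three oxygens and a CF₃ group; the premier leaving group in synthesis
nosylate: pKₐ(p-O₂NC₆H₄SO₃H) ≈ -3.5
cyanate: pKₐ(HOCN) ≈ 3.5 — resonance between N and O
p-nitrophenoxide: pKₐ(p-nitrophenol) ≈ 7.2
tert-butoxide: pKₐ(t-BuOH) ≈ 18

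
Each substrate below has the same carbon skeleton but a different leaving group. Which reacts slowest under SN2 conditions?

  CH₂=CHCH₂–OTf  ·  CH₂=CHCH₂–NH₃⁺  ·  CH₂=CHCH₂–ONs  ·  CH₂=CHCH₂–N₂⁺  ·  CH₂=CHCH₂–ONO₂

CH₂=CHCH₂–NH₃⁺

Identical carbon frameworks mean the comparison reduces to leaving-group quality.
Rank by basicity of the departing species: weakest base leaves most easily.
CH₂=CHCH₂–N₂⁺ loses N₂: no meaningful conjugate acid; N₂ departs as an exceptionally stable neutral molecule
CH₂=CHCH₂–OTf loses OTf⁻: pKₐ(CF₃SO₃H (triflic acid)) ≈ -14
CH₂=CHCH₂–ONs loses ONs⁻: pKₐ(p-O₂NC₆H₄SO₃H) ≈ -3.5
CH₂=CHCH₂–ONO₂ loses NO₃⁻: pKₐ(HNO₃) ≈ -1.3
CH₂=CHCH₂–NH₃⁺ loses NH₃: pKₐ(NH₄⁺) ≈ 9.2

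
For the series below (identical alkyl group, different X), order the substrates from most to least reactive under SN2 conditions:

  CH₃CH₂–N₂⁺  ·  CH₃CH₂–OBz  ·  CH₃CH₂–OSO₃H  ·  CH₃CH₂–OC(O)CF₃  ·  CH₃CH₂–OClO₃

The skeletons are identical, so relative rate is governed entirely by leaving-group ability.
Leaving-group ability tracks the stability of the departed species; conjugate-acid pKₐ is the usual yardstick (lower pKₐ → better LG).
CH₃CH₂–N₂⁺ loses N₂: no meaningful conjugate acid; N₂ departs as an exceptionally stable neutral molecule
CH₃CH₂–OClO₃ loses ClO₄⁻: pKₐ(HClO₄) ≈ -10
CH₃CH₂–OSO₃H loses HSO₄⁻: pKₐ(H₂SO₄) ≈ -3
CH₃CH₂–OC(O)CF₃ loses CF₃COO⁻: pKₐ(CF₃COOH) ≈ 0.2
CH₃CH₂–OBz loses PhCOO⁻: pKₐ(C₆H₅COOH) ≈ 4.2

CH₃CH₂–N₂⁺ > CH₃CH₂–OClO₃ > CH₃CH₂–OSO₃H > CH₃CH₂–OC(O)CF₃ > CH₃CH₂–OBz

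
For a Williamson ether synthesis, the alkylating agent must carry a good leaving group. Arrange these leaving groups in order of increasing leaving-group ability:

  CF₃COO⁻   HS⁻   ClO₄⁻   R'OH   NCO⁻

HS⁻ < NCO⁻ < CF₃COO⁻ < R'OH < ClO₄⁻

ClO₄⁻: pKₐ(HClO₄) ≈ -10
R'OH: pKₐ(R'OH₂⁺) ≈ -2.4
CF₃COO⁻: pKₐ(CF₃COOH) ≈ 0.2
NCO⁻: pKₐ(HOCN) ≈ 3.5
HS⁻: pKₐ(H₂S) ≈ 7
Listed from poorest to best leaving group as asked.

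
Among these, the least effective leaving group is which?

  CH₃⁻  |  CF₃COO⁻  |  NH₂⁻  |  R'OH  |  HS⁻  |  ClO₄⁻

Leaving-group ability tracks the stability of the departed species; conjugate-acid pKₐ is the usual yardstick (lower pKₐ → better LG).
ClO₄⁻: pKₐ(HClO₄) ≈ -10
R'OH: pKₐ(R'OH₂⁺) ≈ -2.4
CF₃COO⁻: pKₐ(CF₃COOH) ≈ 0.2
HS⁻: pKₐ(H₂S) ≈ 7
NH₂⁻: pKₐ(NH₃) ≈ 38
CH₃⁻: pKₐ(CH₄) ≈ 48

CH₃⁻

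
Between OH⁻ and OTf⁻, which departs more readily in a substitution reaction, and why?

OTf⁻ is the better leaving group.
pKₐ(CF₃SO₃H (triflic acid)) ≈ -14 versus pKₐ(H₂O) ≈ 15.7: OTf⁻ is the much weaker base.
Charge spread over three oxygens and a CF₃ group; the premier leaving group in synthesis.

OTf⁻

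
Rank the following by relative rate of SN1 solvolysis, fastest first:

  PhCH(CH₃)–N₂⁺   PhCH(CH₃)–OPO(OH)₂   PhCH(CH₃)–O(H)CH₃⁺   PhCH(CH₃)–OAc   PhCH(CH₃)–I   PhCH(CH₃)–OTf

Identical carbon frameworks mean the comparison reduces to leaving-group quality.
The more stable X⁻ (or X) is on its own — i.e. the weaker a base it is — the better a leaving group it makes.
PhCH(CH₃)–N₂⁺ loses N₂: no meaningful conjugate acid; N₂ departs as an exceptionally stable neutral molecule
PhCH(CH₃)–OTf loses OTf⁻: pKₐ(CF₃SO₃H (triflic acid)) ≈ -14
PhCH(CH₃)–I loses I⁻: pKₐ(HI) ≈ -10
PhCH(CH₃)–O(H)CH₃⁺ loses R'OH: pKₐ(R'OH₂⁺) ≈ -2.4
PhCH(CH₃)–OPO(OH)₂ loses H₂PO₄⁻: pKₐ(H₃PO₄) ≈ 2.1
PhCH(CH₃)–OAc loses AcO⁻: pKₐ(CH₃COOH) ≈ 4.8

PhCH(CH₃)–N₂⁺ > PhCH(CH₃)–OTf > PhCH(CH₃)–I > PhCH(CH₃)–O(H)CH₃⁺ > PhCH(CH₃)–OPO(OH)₂ > PhCH(CH₃)–OAc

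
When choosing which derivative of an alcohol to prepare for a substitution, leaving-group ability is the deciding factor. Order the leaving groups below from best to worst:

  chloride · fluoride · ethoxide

chloride > fluoride > ethoxide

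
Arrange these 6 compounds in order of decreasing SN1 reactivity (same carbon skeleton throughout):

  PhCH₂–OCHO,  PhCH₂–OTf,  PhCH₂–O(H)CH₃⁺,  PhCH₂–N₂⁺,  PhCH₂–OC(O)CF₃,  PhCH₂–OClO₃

The skeletons are identical, so relative rate is governed entirely by leaving-group ability.
Leaving-group ability tracks the stability of the departed species; conjugate-acid pKₐ is the usual yardstick (lower pKₐ → better LG).
PhCH₂–N₂⁺ loses N₂: no meaningful conjugate acid; N₂ departs as an exceptionally stable neutral molecule
PhCH₂–OTf loses OTf⁻: pKₐ(CF₃SO₃H (triflic acid)) ≈ -14
PhCH₂–OClO₃ loses ClO₄⁻: pKₐ(HClO₄) ≈ -10
PhCH₂–O(H)CH₃⁺ loses R'OH: pKₐ(R'OH₂⁺) ≈ -2.4
PhCH₂–OC(O)CF₃ loses CF₃COO⁻: pKₐ(CF₃COOH) ≈ 0.2
PhCH₂–OCHO loses HCOO⁻: pKₐ(HCOOH) ≈ 3.8

PhCH₂–N₂⁺ > PhCH₂–OTf > PhCH₂–OClO₃ > PhCH₂–O(H)CH₃⁺ > PhCH₂–OC(O)CF₃ > PhCH₂–OCHO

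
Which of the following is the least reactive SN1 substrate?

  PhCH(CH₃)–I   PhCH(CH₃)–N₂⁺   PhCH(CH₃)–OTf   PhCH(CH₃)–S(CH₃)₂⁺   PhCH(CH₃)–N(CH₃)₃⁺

Identical carbon frameworks mean the comparison reduces to leaving-group quality.
The more stable X⁻ (or X) is on its own — i.e. the weaker a base it is — the better a leaving group it makes.
PhCH(CH₃)–N₂⁺ loses N₂: no meaningful conjugate acid; N₂ departs as an exceptionally stable neutral molecule
PhCH(CH₃)–OTf loses OTf⁻: pKₐ(CF₃SO₃H (triflic acid)) ≈ -14
PhCH(CH₃)–I loses I⁻: pKₐ(HI) ≈ -10
PhCH(CH₃)–S(CH₃)₂⁺ loses SR'₂: pKₐ(R'₂SH⁺) ≈ -7
PhCH(CH₃)–N(CH₃)₃⁺ loses NR'₃: pKₐ(R'₃NH⁺) ≈ 10.7

PhCH(CH₃)–N(CH₃)₃⁺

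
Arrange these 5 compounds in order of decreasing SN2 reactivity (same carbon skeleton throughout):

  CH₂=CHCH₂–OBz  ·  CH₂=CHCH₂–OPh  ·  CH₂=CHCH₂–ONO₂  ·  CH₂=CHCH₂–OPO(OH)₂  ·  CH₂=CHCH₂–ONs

CH₂=CHCH₂–ONs > CH₂=CHCH₂–ONO₂ > CH₂=CHCH₂–OPO(OH)₂ > CH₂=CHCH₂–OBz > CH₂=CHCH₂–OPh

Same R in every case — rank the leaving groups.
The more stable X⁻ (or X) is on its own — i.e. the weaker a base it is — the better a leaving group it makes.
CH₂=CHCH₂–ONs loses ONs⁻: pKₐ(p-O₂NC₆H₄SO₃H) ≈ -3.5
CH₂=CHCH₂–ONO₂ loses NO₃⁻: pKₐ(HNO₃) ≈ -1.3
CH₂=CHCH₂–OPO(OH)₂ loses H₂PO₄⁻: pKₐ(H₃PO₄) ≈ 2.1
CH₂=CHCH₂–OBz loses PhCOO⁻: pKₐ(C₆H₅COOH) ≈ 4.2
CH₂=CHCH₂–OPh loses PhO⁻: pKₐ(C₆H₅OH (phenol)) ≈ 10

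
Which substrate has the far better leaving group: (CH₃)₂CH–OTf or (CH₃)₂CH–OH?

(CH₃)₂CH–OTf

From (CH₃)₂CH–OH the departing group would be OH⁻ (pKₐ(H₂O) ≈ 15.7). Strong base; essentially never leaves without prior activation.
From (CH₃)₂CH–OTf the leaving group is OTf⁻ (pKₐ(CF₃SO₃H (triflic acid)) ≈ -14). Charge spread over three oxygens and a CF₃ group; the premier leaving group in synthesis.
(In practice (CH₃)₂CH–OTf is made from (CH₃)₂CH–OH by treatment with Tf₂O / 2,6-lutidine, converting the hydroxyl into a triflate.)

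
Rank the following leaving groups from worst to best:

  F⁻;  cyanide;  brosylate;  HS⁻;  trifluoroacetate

cyanide < HS⁻ < F⁻ < trifluoroacetate < brosylate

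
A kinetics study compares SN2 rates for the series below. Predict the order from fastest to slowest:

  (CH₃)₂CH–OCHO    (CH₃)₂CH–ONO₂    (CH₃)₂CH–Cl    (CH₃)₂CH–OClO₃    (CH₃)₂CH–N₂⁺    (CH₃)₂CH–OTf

(CH₃)₂CH–N₂⁺ > (CH₃)₂CH–OTf > (CH₃)₂CH–OClO₃ > (CH₃)₂CH–Cl > (CH₃)₂CH–ONO₂ > (CH₃)₂CH–OCHO

With the same alkyl group throughout, only the leaving group differentiates the rates.
The more stable X⁻ (or X) is on its own — i.e. the weaker a base it is — the better a leaving group it makes.
(CH₃)₂CH–N₂⁺ loses N₂: no meaningful conjugate acid; N₂ departs as an exceptionally stable neutral molecule
(CH₃)₂CH–OTf loses OTf⁻: pKₐ(CF₃SO₃H (triflic acid)) ≈ -14
(CH₃)₂CH–OClO₃ loses ClO₄⁻: pKₐ(HClO₄) ≈ -10
(CH₃)₂CH–Cl loses Cl⁻: pKₐ(HCl) ≈ -7
(CH₃)₂CH–ONO₂ loses NO₃⁻: pKₐ(HNO₃) ≈ -1.3
(CH₃)₂CH–OCHO loses HCOO⁻: pKₐ(HCOOH) ≈ 3.8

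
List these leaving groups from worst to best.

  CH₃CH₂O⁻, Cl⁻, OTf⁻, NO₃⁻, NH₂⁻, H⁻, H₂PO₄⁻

A good leaving group is a weak base: the lower the pKₐ of its conjugate acid, the more readily it departs.
OTf⁻: pKₐ(CF₃SO₃H (triflic acid)) ≈ -14
Cl⁻: pKₐ(HCl) ≈ -7
NO₃⁻: pKₐ(HNO₃) ≈ -1.3
H₂PO₄⁻: pKₐ(H₃PO₄) ≈ 2.1
CH₃CH₂O⁻: pKₐ(CH₃CH₂OH) ≈ 16
H⁻: pKₐ(H₂) ≈ 36
NH₂⁻: pKₐ(NH₃) ≈ 38
Reversing gives the worst-to-best order requested.

NH₂⁻ < H⁻ < CH₃CH₂O⁻ < H₂PO₄⁻ < NO₃⁻ < Cl⁻ < OTf⁻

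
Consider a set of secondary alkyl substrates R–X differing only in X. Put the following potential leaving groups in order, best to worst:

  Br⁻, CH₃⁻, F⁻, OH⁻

Br⁻ > F⁻ > OH⁻ > CH₃⁻

Br⁻: pKₐ(HBr) ≈ -9
F⁻: pKₐ(HF) ≈ 3.2 — small and strongly basic; the poor halide leaving group
OH⁻: pKₐ(H₂O) ≈ 15.7 — strong base; essentially never leaves without prior activation
CH₃⁻: pKₐ(CH₄) ≈ 48 — unstabilised carbanion; the worst conceivable leaving group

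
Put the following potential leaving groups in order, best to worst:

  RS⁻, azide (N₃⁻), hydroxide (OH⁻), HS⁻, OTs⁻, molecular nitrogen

Leaving-group ability tracks the stability of the departed species; conjugate-acid pKₐ is the usual yardstick (lower pKₐ → better LG).
molecular nitrogen: no meaningful conjugate acid; N₂ departs as an exceptionally stable neutral molecule
OTs⁻: pKₐ(p-CH₃C₆H₄SO₃H (TsOH)) ≈ -2.8 — resonance-delocalised arenesulfonate
azide (N₃⁻): pKₐ(HN₃) ≈ 4.7 — linear, resonance-stabilised
HS⁻: pKₐ(H₂S) ≈ 7
RS⁻: pKₐ(RSH (a thiol)) ≈ 10.5
hydroxide (OH⁻): pKₐ(H₂O) ≈ 15.7 — strong base; essentially never leaves without prior activation

molecular nitrogen > OTs⁻ > azide (N₃⁻) > HS⁻ > RS⁻ > hydroxide (OH⁻)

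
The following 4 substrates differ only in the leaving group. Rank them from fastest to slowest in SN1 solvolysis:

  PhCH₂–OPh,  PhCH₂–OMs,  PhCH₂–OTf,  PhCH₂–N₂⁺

PhCH₂–N₂⁺ > PhCH₂–OTf > PhCH₂–OMs > PhCH₂–OPh

Identical carbon frameworks mean the comparison reduces to leaving-group quality.
Rank by basicity of the departing species: weakest base leaves most easily.
PhCH₂–N₂⁺ loses N₂: no meaningful conjugate acid; N₂ departs as an exceptionally stable neutral molecule
PhCH₂–OTf loses OTf⁻: pKₐ(CF₃SO₃H (triflic acid)) ≈ -14
PhCH₂–OMs loses OMs⁻: pKₐ(CH₃SO₃H (MsOH)) ≈ -1.9
PhCH₂–OPh loses PhO⁻: pKₐ(C₆H₅OH (phenol)) ≈ 10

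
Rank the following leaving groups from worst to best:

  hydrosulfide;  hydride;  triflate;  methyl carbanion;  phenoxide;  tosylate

methyl carbanion < hydride < phenoxide < hydrosulfide < tosylate < triflate

triflate: pKₐ(CF₃SO₃H (triflic acid)) ≈ -14
tosylate: pKₐ(p-CH₃C₆H₄SO₃H (TsOH)) ≈ -2.8
hydrosulfide: pKₐ(H₂S) ≈ 7
phenoxide: pKₐ(C₆H₅OH (phenol)) ≈ 10
hydride: pKₐ(H₂) ≈ 36
methyl carbanion: pKₐ(CH₄) ≈ 48
Listed from poorest to best leaving group as asked.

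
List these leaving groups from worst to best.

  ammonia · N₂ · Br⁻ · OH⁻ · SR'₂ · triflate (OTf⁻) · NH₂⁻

NH₂⁻ < OH⁻ < ammonia < SR'₂ < Br⁻ < triflate (OTf⁻) < N₂

N₂: no meaningful conjugate acid; N₂ departs as an exceptionally stable neutral molecule
triflate (OTf⁻): pKₐ(CF₃SO₃H (triflic acid)) ≈ -14 — charge spread over three oxygens and a CF₃ group; the premier leaving group in synthesis
Br⁻: pKₐ(HBr) ≈ -9 — weak base; good leaving group
SR'₂: pKₐ(R'₂SH⁺) ≈ -7 — neutral; leaves from a sulfonium salt (R–SR'₂⁺)
ammonia: pKₐ(NH₄⁺) ≈ 9.2 — neutral but moderately basic; leaves from R–NH₃⁺
OH⁻: pKₐ(H₂O) ≈ 15.7
NH₂⁻: pKₐ(NH₃) ≈ 38 — extremely strong base; never a leaving group
Listed from poorest to best leaving group as asked.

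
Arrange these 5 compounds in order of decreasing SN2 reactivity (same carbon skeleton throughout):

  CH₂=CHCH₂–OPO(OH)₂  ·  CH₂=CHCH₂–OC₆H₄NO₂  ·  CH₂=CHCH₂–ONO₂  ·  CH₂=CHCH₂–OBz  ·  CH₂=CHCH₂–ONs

CH₂=CHCH₂–ONs > CH₂=CHCH₂–ONO₂ > CH₂=CHCH₂–OPO(OH)₂ > CH₂=CHCH₂–OBz > CH₂=CHCH₂–OC₆H₄NO₂

With the same alkyl group throughout, only the leaving group differentiates the rates.
Leaving-group ability tracks the stability of the departed species; conjugate-acid pKₐ is the usual yardstick (lower pKₐ → better LG).
CH₂=CHCH₂–ONs loses ONs⁻: pKₐ(p-O₂NC₆H₄SO₃H) ≈ -3.5
CH₂=CHCH₂–ONO₂ loses NO₃⁻: pKₐ(HNO₃) ≈ -1.3
CH₂=CHCH₂–OPO(OH)₂ loses H₂PO₄⁻: pKₐ(H₃PO₄) ≈ 2.1
CH₂=CHCH₂–OBz loses PhCOO⁻: pKₐ(C₆H₅COOH) ≈ 4.2
CH₂=CHCH₂–OC₆H₄NO₂ loses p-O₂N–C₆H₄–O⁻: pKₐ(p-nitrophenol) ≈ 7.2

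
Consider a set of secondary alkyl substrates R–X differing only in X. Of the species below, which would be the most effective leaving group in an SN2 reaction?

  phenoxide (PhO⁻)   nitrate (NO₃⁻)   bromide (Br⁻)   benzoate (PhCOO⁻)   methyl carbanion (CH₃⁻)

The more stable X⁻ (or X) is on its own — i.e. the weaker a base it is — the better a leaving group it makes.
bromide (Br⁻): pKₐ(HBr) ≈ -9
nitrate (NO₃⁻): pKₐ(HNO₃) ≈ -1.3
benzoate (PhCOO⁻): pKₐ(C₆H₅COOH) ≈ 4.2
phenoxide (PhO⁻): pKₐ(C₆H₅OH (phenol)) ≈ 10
methyl carbanion (CH₃⁻): pKₐ(CH₄) ≈ 48

bromide (Br⁻)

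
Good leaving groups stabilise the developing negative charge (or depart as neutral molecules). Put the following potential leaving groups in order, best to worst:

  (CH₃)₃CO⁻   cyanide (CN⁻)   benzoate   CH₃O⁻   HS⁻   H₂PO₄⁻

H₂PO₄⁻ > benzoate > HS⁻ > cyanide (CN⁻) > CH₃O⁻ > (CH₃)₃CO⁻

H₂PO₄⁻: pKₐ(H₃PO₄) ≈ 2.1 — moderate base; biological leaving group after further activation
benzoate: pKₐ(C₆H₅COOH) ≈ 4.2 — aryl carboxylate
HS⁻: pKₐ(H₂S) ≈ 7 — larger and more polarisable than the oxygen analogue
cyanide (CN⁻): pKₐ(HCN) ≈ 9.2 — sp carbon stabilises the charge somewhat, but still a poor LG
CH₃O⁻: pKₐ(CH₃OH) ≈ 15.5 — strong base; alkoxides do not leave unassisted
(CH₃)₃CO⁻: pKₐ(t-BuOH) ≈ 18 — bulky, strongly basic alkoxide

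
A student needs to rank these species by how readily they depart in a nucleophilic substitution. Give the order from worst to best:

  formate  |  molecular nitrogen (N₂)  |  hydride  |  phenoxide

molecular nitrogen (N₂): no meaningful conjugate acid; N₂ departs as an exceptionally stable neutral molecule
formate: pKₐ(HCOOH) ≈ 3.8 — resonance-stabilised carboxylate
phenoxide: pKₐ(C₆H₅OH (phenol)) ≈ 10 — resonance into the ring helps, but still a poor LG
hydride: pKₐ(H₂) ≈ 36 — extremely strong base; leaves only in special hydride-transfer contexts
Reversing gives the worst-to-best order requested.

hydride < phenoxide < formate < molecular nitrogen (N₂)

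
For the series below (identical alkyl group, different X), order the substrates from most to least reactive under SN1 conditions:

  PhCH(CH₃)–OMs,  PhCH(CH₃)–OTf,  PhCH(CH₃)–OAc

PhCH(CH₃)–OTf > PhCH(CH₃)–OMs > PhCH(CH₃)–OAc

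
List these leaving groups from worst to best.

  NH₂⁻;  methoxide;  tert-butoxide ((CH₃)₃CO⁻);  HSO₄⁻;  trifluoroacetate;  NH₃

NH₂⁻ < tert-butoxide ((CH₃)₃CO⁻) < methoxide < NH₃ < trifluoroacetate < HSO₄⁻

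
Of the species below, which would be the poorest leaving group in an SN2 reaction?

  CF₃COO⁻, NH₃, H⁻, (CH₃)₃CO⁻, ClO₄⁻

H⁻

A good leaving group is a weak base: the lower the pKₐ of its conjugate acid, the more readily it departs.
ClO₄⁻: pKₐ(HClO₄) ≈ -10
CF₃COO⁻: pKₐ(CF₃COOH) ≈ 0.2
NH₃: pKₐ(NH₄⁺) ≈ 9.2
(CH₃)₃CO⁻: pKₐ(t-BuOH) ≈ 18
H⁻: pKₐ(H₂) ≈ 36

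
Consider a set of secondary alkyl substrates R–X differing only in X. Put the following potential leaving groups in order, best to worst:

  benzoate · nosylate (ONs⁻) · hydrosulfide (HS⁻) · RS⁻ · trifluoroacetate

Rank by basicity of the departing species: weakest base leaves most easily.
nosylate (ONs⁻): pKₐ(p-O₂NC₆H₄SO₃H) ≈ -3.5 — p-nitro group further stabilises the sulfonate
trifluoroacetate: pKₐ(CF₃COOH) ≈ 0.2 — strongly electron-withdrawing CF₃ stabilises the carboxylate
benzoate: pKₐ(C₆H₅COOH) ≈ 4.2 — aryl carboxylate
hydrosulfide (HS⁻): pKₐ(H₂S) ≈ 7
RS⁻: pKₐ(RSH (a thiol)) ≈ 10.5 — moderately basic; rarely leaves without activation

nosylate (ONs⁻) > trifluoroacetate > benzoate > hydrosulfide (HS⁻) > RS⁻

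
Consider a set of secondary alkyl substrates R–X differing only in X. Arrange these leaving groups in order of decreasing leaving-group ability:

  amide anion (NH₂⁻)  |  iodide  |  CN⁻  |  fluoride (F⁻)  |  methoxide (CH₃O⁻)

A good leaving group is a weak base: the lower the pKₐ of its conjugate acid, the more readily it departs.
iodide: pKₐ(HI) ≈ -10
fluoride (F⁻): pKₐ(HF) ≈ 3.2
CN⁻: pKₐ(HCN) ≈ 9.2
methoxide (CH₃O⁻): pKₐ(CH₃OH) ≈ 15.5
amide anion (NH₂⁻): pKₐ(NH₃) ≈ 38

iodide > fluoride (F⁻) > CN⁻ > methoxide (CH₃O⁻) > amide anion (NH₂⁻)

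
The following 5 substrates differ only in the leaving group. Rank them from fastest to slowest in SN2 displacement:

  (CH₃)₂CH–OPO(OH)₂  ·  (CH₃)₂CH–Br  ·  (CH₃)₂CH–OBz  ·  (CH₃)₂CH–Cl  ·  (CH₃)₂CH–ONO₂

Identical carbon frameworks mean the comparison reduces to leaving-group quality.
A good leaving group is a weak base: the lower the pKₐ of its conjugate acid, the more readily it departs.
(CH₃)₂CH–Br loses Br⁻: pKₐ(HBr) ≈ -9
(CH₃)₂CH–Cl loses Cl⁻: pKₐ(HCl) ≈ -7
(CH₃)₂CH–ONO₂ loses NO₃⁻: pKₐ(HNO₃) ≈ -1.3
(CH₃)₂CH–OPO(OH)₂ loses H₂PO₄⁻: pKₐ(H₃PO₄) ≈ 2.1
(CH₃)₂CH–OBz loses PhCOO⁻: pKₐ(C₆H₅COOH) ≈ 4.2

(CH₃)₂CH–Br > (CH₃)₂CH–Cl > (CH₃)₂CH–ONO₂ > (CH₃)₂CH–OPO(OH)₂ > (CH₃)₂CH–OBz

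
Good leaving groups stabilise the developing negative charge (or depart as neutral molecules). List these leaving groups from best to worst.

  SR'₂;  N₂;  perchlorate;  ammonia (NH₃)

N₂ > perchlorate > SR'₂ > ammonia (NH₃)

A good leaving group is a weak base: the lower the pKₐ of its conjugate acid, the more readily it departs.
N₂: no meaningful conjugate acid; N₂ departs as an exceptionally stable neutral molecule
perchlorate: pKₐ(HClO₄) ≈ -10
SR'₂: pKₐ(R'₂SH⁺) ≈ -7
ammonia (NH₃): pKₐ(NH₄⁺) ≈ 9.2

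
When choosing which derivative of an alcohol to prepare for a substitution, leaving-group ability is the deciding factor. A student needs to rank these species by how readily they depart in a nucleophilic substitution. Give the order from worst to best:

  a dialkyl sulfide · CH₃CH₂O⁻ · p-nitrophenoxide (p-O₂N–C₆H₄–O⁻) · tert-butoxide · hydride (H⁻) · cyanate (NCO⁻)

a dialkyl sulfide: pKₐ(R'₂SH⁺) ≈ -7 — neutral; leaves from a sulfonium salt (R–SR'₂⁺)
cyanate (NCO⁻): pKₐ(HOCN) ≈ 3.5 — resonance between N and O
p-nitrophenoxide (p-O₂N–C₆H₄–O⁻): pKₐ(p-nitrophenol) ≈ 7.2
CH₃CH₂O⁻: pKₐ(CH₃CH₂OH) ≈ 16
tert-butoxide: pKₐ(t-BuOH) ≈ 18
hydride (H⁻): pKₐ(H₂) ≈ 36 — extremely strong base; leaves only in special hydride-transfer contexts
The question asks for worst first, so the sequence is read in increasing leaving-group ability.

hydride (H⁻) < tert-butoxide < CH₃CH₂O⁻ < p-nitrophenoxide (p-O₂N–C₆H₄–O⁻) < cyanate (NCO⁻) < a dialkyl sulfide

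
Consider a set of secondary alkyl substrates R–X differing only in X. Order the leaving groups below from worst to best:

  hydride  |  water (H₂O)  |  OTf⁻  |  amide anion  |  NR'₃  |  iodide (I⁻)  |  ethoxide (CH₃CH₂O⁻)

The more stable X⁻ (or X) is on its own — i.e. the weaker a base it is — the better a leaving group it makes.
OTf⁻: pKₐ(CF₃SO₃H (triflic acid)) ≈ -14
iodide (I⁻): pKₐ(HI) ≈ -10 — large, highly polarisable; very weak base
water (H₂O): pKₐ(H₃O⁺) ≈ -1.7
NR'₃: pKₐ(R'₃NH⁺) ≈ 10.7 — neutral but still a fairly strong base; Hofmann-elimination LG
ethoxide (CH₃CH₂O⁻): pKₐ(CH₃CH₂OH) ≈ 16 — strong base; alkoxides do not leave unassisted
hydride: pKₐ(H₂) ≈ 36
amide anion: pKₐ(NH₃) ≈ 38 — extremely strong base; never a leaving group
The question asks for worst first, so the sequence is read in increasing leaving-group ability.

amide anion < hydride < ethoxide (CH₃CH₂O⁻) < NR'₃ < water (H₂O) < iodide (I⁻) < OTf⁻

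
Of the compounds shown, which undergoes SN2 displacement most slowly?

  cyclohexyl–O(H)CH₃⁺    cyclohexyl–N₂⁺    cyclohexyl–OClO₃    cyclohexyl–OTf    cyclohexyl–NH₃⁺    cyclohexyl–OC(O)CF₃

cyclohexyl–NH₃⁺

Same R in every case — rank the leaving groups.
Leaving-group ability tracks the stability of the departed species; conjugate-acid pKₐ is the usual yardstick (lower pKₐ → better LG).
cyclohexyl–N₂⁺ loses N₂: no meaningful conjugate acid; N₂ departs as an exceptionally stable neutral molecule
cyclohexyl–OTf loses OTf⁻: pKₐ(CF₃SO₃H (triflic acid)) ≈ -14
cyclohexyl–OClO₃ loses ClO₄⁻: pKₐ(HClO₄) ≈ -10
cyclohexyl–O(H)CH₃⁺ loses R'OH: pKₐ(R'OH₂⁺) ≈ -2.4
cyclohexyl–OC(O)CF₃ loses CF₃COO⁻: pKₐ(CF₃COOH) ≈ 0.2
cyclohexyl–NH₃⁺ loses NH₃: pKₐ(NH₄⁺) ≈ 9.2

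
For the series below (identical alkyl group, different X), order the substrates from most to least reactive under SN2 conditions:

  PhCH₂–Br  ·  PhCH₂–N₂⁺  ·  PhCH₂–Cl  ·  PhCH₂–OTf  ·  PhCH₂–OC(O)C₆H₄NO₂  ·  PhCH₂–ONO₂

PhCH₂–N₂⁺ > PhCH₂–OTf > PhCH₂–Br > PhCH₂–Cl > PhCH₂–ONO₂ > PhCH₂–OC(O)C₆H₄NO₂

Same R in every case — rank the leaving groups.
Leaving-group ability tracks the stability of the departed species; conjugate-acid pKₐ is the usual yardstick (lower pKₐ → better LG).
PhCH₂–N₂⁺ loses N₂: no meaningful conjugate acid; N₂ departs as an exceptionally stable neutral molecule
PhCH₂–OTf loses OTf⁻: pKₐ(CF₃SO₃H (triflic acid)) ≈ -14
PhCH₂–Br loses Br⁻: pKₐ(HBr) ≈ -9
PhCH₂–Cl loses Cl⁻: pKₐ(HCl) ≈ -7
PhCH₂–ONO₂ loses NO₃⁻: pKₐ(HNO₃) ≈ -1.3
PhCH₂–OC(O)C₆H₄NO₂ loses p-O₂N–C₆H₄–COO⁻: pKₐ(p-nitrobenzoic acid) ≈ 3.4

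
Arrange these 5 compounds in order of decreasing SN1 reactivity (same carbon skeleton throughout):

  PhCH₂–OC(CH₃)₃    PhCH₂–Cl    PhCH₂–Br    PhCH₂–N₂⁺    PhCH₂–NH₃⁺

PhCH₂–N₂⁺ > PhCH₂–Br > PhCH₂–Cl > PhCH₂–NH₃⁺ > PhCH₂–OC(CH₃)₃

Same R in every case — rank the leaving groups.
Leaving-group ability tracks the stability of the departed species; conjugate-acid pKₐ is the usual yardstick (lower pKₐ → better LG).
PhCH₂–N₂⁺ loses N₂: no meaningful conjugate acid; N₂ departs as an exceptionally stable neutral molecule
PhCH₂–Br loses Br⁻: pKₐ(HBr) ≈ -9
PhCH₂–Cl loses Cl⁻: pKₐ(HCl) ≈ -7
PhCH₂–NH₃⁺ loses NH₃: pKₐ(NH₄⁺) ≈ 9.2
PhCH₂–OC(CH₃)₃ loses (CH₃)₃CO⁻: pKₐ(t-BuOH) ≈ 18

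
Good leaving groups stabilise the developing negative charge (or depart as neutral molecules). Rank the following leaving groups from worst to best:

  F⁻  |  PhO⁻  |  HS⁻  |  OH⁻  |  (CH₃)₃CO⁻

The more stable X⁻ (or X) is on its own — i.e. the weaker a base it is — the better a leaving group it makes.
F⁻: pKₐ(HF) ≈ 3.2 — small and strongly basic; the poor halide leaving group
HS⁻: pKₐ(H₂S) ≈ 7 — larger and more polarisable than the oxygen analogue
PhO⁻: pKₐ(C₆H₅OH (phenol)) ≈ 10
OH⁻: pKₐ(H₂O) ≈ 15.7 — strong base; essentially never leaves without prior activation
(CH₃)₃CO⁻: pKₐ(t-BuOH) ≈ 18
Listed from poorest to best leaving group as asked.

(CH₃)₃CO⁻ < OH⁻ < PhO⁻ < HS⁻ < F⁻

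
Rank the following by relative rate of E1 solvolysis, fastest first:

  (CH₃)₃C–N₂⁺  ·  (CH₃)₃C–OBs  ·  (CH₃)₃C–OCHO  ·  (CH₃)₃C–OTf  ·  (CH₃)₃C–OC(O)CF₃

(CH₃)₃C–N₂⁺ > (CH₃)₃C–OTf > (CH₃)₃C–OBs > (CH₃)₃C–OC(O)CF₃ > (CH₃)₃C–OCHO

The skeletons are identical, so relative rate is governed entirely by leaving-group ability.
A good leaving group is a weak base: the lower the pKₐ of its conjugate acid, the more readily it departs.
(CH₃)₃C–N₂⁺ loses N₂: no meaningful conjugate acid; N₂ departs as an exceptionally stable neutral molecule
(CH₃)₃C–OTf loses OTf⁻: pKₐ(CF₃SO₃H (triflic acid)) ≈ -14
(CH₃)₃C–OBs loses OBs⁻: pKₐ(p-BrC₆H₄SO₃H) ≈ -2.8
(CH₃)₃C–OC(O)CF₃ loses CF₃COO⁻: pKₐ(CF₃COOH) ≈ 0.2
(CH₃)₃C–OCHO loses HCOO⁻: pKₐ(HCOOH) ≈ 3.8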